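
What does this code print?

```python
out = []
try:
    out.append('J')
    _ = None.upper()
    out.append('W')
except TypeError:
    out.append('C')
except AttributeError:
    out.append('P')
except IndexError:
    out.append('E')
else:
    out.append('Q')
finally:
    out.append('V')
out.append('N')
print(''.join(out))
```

Execution trace: 'J' (try body) → 'P' (except AttributeError) → 'V' (finally) → 'N' (after the try/except). Output: JPVN

Answer: JPVN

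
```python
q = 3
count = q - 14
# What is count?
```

Trace:
`q = 3` → q = 3
`count = q - 14` → count = -11
So count = -11

Answer: -11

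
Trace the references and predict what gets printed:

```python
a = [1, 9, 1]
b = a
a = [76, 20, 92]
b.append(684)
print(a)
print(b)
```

Key concept: rebinding vs mutation: a is rebound to a new list, b still points at the original.
Step by step:
`a = [1, 9, 1]` → a = [1, 9, 1]
`b = a` → b = [1, 9, 1] (same object as a)
`a = [76, 20, 92]` → a = [76, 20, 92]
`b.append(684)` → b = [1, 9, 1, 684]
`print(a)` → prints [76, 20, 92]
`print(b)` → prints [1, 9, 1, 684]

Answer:
[76, 20, 92]
[1, 9, 1, 684]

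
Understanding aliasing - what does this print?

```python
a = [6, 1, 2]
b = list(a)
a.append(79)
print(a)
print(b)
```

Key concept: list() constructor creates copy.
Step by step:
`a = [6, 1, 2]` → a = [6, 1, 2]
`b = list(a)` → b = [6, 1, 2]
`a.append(79)` → a = [6, 1, 2, 79]
`print(a)` → prints [6, 1, 2, 79]
`print(b)` → prints [6, 1, 2]

Answer:
[6, 1, 2, 79]
[6, 1, 2]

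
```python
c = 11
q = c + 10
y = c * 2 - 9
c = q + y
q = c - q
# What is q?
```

Trace:
`c = 11` → c = 11
`q = c + 10` → q = 21
`y = c * 2 - 9` → y = 13
`c = q + y` → c = 34
`q = c - q` → q = 13
So q = 13

Answer: 13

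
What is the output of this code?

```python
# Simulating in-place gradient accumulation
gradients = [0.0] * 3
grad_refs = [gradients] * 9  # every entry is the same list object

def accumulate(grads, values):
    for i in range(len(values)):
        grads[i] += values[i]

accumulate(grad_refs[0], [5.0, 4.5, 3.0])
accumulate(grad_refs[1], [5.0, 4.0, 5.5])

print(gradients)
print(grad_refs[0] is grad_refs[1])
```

Key concept: gradient accumulation aliasing.
Step by step:
`gradients = [0.0] * 3` → gradients = [0.0, 0.0, 0.0]
`grad_refs = [gradients] * 9` → grad_refs = [[0.0, 0.0, 0.0], [0.0, 0.0, 0.0], [0.0, 0.0, 0.0], [0.0, 0.0, 0.0], [0.0, 0.0, 0.0], [0.0, 0.0, 0.0], [0.0, 0.0, 0.0], [0.0, 0.0, 0.0], [0.0, 0.0, 0.0]]
`accumulate(grad_refs[0], [5.0, 4.5, 3.0])` → gradients = [5.0, 4.5, 3.0]; grad_refs = [[5.0, 4.5, 3.0], [5.0, 4.5, 3.0], [5.0, 4.5, 3.0], [5.0, 4.5, 3.0], [5.0, 4.5, 3.0], [5.0, 4.5, 3.0], [5.0, 4.5, 3.0], [5.0, 4.5, 3.0], [5.0, 4.5, 3.0]]
`accumulate(grad_refs[1], [5.0, 4.0, 5.5])` → gradients = [10.0, 8.5, 8.5]; grad_refs = [[10.0, 8.5, 8.5], [10.0, 8.5, 8.5], [10.0, 8.5, 8.5], [10.0, 8.5, 8.5], [10.0, 8.5, 8.5], [10.0, 8.5, 8.5], [10.0, 8.5, 8.5], [10.0, 8.5, 8.5], [10.0, 8.5, 8.5]]
`print(gradients)` → prints [10.0, 8.5, 8.5]
`print(grad_refs[0] is grad_refs[1])` → prints True

Answer:
[10.0, 8.5, 8.5]
True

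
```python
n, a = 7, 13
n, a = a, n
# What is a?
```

Trace:
`n, a = 7, 13` → n = 7; a = 13
`n, a = a, n` → n = 13; a = 7
So a = 7

Answer: 7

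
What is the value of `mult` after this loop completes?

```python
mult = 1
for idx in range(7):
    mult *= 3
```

3^7 = 2187
`mult` takes the values: 1 → 3 → 9 → 27 → 81 → 243 → 729 → 2187

Answer: 2187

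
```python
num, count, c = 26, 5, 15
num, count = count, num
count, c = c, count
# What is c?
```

Trace:
`num, count, c = 26, 5, 15` → num = 26; count = 5; c = 15
`num, count = count, num` → num = 5; count = 26
`count, c = c, count` → count = 15; c = 26
So c = 26

Answer: 26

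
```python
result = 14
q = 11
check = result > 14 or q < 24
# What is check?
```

Trace:
`result = 14` → result = 14
`q = 11` → q = 11
`check = result > 14 or q < 24` → check = True
So check = True

Answer: True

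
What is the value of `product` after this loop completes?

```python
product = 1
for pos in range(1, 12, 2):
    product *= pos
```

Product of 1, 3, 5, ... up to 11
`product` takes the values: 1 → 3 → 15 → 105 → 945 → 10395

Answer: 10395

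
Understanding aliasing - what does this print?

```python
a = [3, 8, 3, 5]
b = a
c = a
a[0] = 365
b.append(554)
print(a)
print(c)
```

Key concept: multiple aliases.
Step by step:
`a = [3, 8, 3, 5]` → a = [3, 8, 3, 5]
`b = a` → b = [3, 8, 3, 5] (same object as a)
`c = a` → c = [3, 8, 3, 5] (same object as a, b)
`a[0] = 365` → a = [365, 8, 3, 5] (same object as b, c); b = [365, 8, 3, 5] (same object as a, c); c = [365, 8, 3, 5] (same object as a, b)
`b.append(554)` → a = [365, 8, 3, 5, 554] (same object as b, c); b = [365, 8, 3, 5, 554] (same object as a, c); c = [365, 8, 3, 5, 554] (same object as a, b)
`print(a)` → prints [365, 8, 3, 5, 554]
`print(c)` → prints [365, 8, 3, 5, 554]

Answer:
[365, 8, 3, 5, 554]
[365, 8, 3, 5, 554]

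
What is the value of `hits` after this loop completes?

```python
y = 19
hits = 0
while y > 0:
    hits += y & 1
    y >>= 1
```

Count set bits in 19 (binary: 0b10011)
`hits` takes the values: 0 → 1 → 2 → 3

Answer: 3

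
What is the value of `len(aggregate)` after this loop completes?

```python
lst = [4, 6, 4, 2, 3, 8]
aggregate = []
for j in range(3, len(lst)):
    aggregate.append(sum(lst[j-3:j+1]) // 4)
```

Number of 4-element averages
`aggregate` takes the values: [] → [4] → [4, 3] → [4, 3, 4]
So `len(aggregate)` = 3

Answer: 3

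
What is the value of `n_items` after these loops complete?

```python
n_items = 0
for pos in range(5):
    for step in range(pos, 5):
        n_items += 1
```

Upper triangle: 5 + 4 + ... + 1
`n_items` takes the values: 0 → 1 → 2 → 3 → 4 → 5 → 6 → 7 → 8 → 9 → 10 → 11 → 12 → 13 → 14 → 15

Answer: 15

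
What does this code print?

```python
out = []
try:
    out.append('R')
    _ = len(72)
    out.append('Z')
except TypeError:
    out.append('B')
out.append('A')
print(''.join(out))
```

Execution trace: 'R' (try body) → 'B' (except TypeError) → 'A' (after the try/except). Output: RBA

Answer: RBA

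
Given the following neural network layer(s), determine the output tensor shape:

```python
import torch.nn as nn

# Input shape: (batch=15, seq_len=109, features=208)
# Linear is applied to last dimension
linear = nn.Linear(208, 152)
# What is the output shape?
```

Input: (15, 109, 208) -> Output: (15, 109, 152)

Answer: (15, 109, 152)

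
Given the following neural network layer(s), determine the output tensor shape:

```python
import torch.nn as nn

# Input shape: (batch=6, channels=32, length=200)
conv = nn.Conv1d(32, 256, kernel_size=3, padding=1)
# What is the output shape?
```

Input: (6, 32, 200) -> Output: (6, 256, 200)

Answer: (6, 256, 200)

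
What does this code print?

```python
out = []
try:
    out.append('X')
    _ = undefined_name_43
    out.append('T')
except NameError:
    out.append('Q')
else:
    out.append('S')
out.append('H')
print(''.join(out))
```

Execution trace: 'X' (try body) → 'Q' (except NameError) → 'H' (after the try/except). Output: XQH

Answer: XQH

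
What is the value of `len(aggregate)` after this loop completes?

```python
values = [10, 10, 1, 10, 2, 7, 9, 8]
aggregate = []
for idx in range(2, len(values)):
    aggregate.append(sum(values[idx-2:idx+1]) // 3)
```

Number of 3-element averages
`aggregate` takes the values: [] → [7] → [7, 7] → [7, 7, 4] → [7, 7, 4, 6] → [7, 7, 4, 6, 6] → [7, 7, 4, 6, 6, 8]
So `len(aggregate)` = 6

Answer: 6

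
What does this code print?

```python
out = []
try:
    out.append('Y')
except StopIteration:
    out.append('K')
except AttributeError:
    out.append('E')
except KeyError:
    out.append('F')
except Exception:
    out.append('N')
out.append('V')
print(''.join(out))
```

Execution trace: 'Y' (try body, no exception) → 'V' (after the try/except). Output: YV

Answer: YV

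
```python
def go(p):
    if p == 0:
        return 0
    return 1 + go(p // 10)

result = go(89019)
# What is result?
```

Count of digits of 89019: 5

Answer: 5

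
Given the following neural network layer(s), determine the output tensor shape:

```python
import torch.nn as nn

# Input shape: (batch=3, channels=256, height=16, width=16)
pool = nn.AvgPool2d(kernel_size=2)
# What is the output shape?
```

Input: (3, 256, 16, 16) -> Output: (3, 256, 8, 8)

Answer: (3, 256, 8, 8)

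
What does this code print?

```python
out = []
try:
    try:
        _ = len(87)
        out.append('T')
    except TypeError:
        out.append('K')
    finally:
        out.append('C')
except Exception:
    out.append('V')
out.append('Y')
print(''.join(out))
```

Execution trace: 'K' (inner except TypeError) → 'C' (inner finally) → 'Y' (after the try/except). Output: KCY

Answer: KCY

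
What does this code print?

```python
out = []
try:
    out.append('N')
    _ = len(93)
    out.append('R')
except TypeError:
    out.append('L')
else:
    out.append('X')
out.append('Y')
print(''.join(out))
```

Execution trace: 'N' (try body) → 'L' (except TypeError) → 'Y' (after the try/except). Output: NLY

Answer: NLY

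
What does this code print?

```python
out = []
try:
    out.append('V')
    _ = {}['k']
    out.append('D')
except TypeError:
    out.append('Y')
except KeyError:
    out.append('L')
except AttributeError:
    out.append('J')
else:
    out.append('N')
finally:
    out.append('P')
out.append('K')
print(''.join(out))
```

Execution trace: 'V' (try body) → 'L' (except KeyError) → 'P' (finally) → 'K' (after the try/except). Output: VLPK

Answer: VLPK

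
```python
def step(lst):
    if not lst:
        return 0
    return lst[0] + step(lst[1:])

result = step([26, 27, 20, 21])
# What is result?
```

26 + 27 + 20 + 21 + 0 = 94

Answer: 94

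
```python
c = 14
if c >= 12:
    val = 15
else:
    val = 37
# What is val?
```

Trace:
`c = 14` → c = 14
`if c >= 12: ...` → c >= 12 is True → val = 15
So val = 15

Answer: 15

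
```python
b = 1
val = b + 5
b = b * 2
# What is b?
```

Trace:
`b = 1` → b = 1
`val = b + 5` → val = 6
`b = b * 2` → b = 2
So b = 2

Answer: 2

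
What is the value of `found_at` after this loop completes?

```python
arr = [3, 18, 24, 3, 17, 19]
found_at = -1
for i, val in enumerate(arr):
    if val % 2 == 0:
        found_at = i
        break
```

First even number index in [3, 18, 24, 3, 17, 19]
`found_at` takes the values: -1 → 1

Answer: 1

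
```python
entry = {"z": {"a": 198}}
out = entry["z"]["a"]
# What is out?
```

Trace:
`entry = {"z": {"a": 198}}` → entry = {'z': {'a': 198}}
`out = entry["z"]["a"]` → out = 198
So out = 198

Answer: 198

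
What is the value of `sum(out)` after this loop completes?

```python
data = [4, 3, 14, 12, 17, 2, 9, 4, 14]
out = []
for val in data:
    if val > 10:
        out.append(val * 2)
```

Sum of doubled values > 10
`out` takes the values: [] → [28] → [28, 24] → [28, 24, 34] → [28, 24, 34, 28]
So `sum(out)` = 114

Answer: 114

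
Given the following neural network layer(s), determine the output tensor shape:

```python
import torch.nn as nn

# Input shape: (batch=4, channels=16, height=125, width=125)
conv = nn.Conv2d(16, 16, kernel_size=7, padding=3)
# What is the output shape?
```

Input: (4, 16, 125, 125) -> Output: (4, 16, 125, 125)

Answer: (4, 16, 125, 125)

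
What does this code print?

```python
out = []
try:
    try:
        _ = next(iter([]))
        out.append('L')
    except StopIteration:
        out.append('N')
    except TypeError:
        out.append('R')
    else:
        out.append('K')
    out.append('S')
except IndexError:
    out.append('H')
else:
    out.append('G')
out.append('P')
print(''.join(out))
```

Execution trace: 'N' (inner except StopIteration) → 'S' (try body, no exception) → 'G' (else) → 'P' (after the try/except). Output: NSGP

Answer: NSGP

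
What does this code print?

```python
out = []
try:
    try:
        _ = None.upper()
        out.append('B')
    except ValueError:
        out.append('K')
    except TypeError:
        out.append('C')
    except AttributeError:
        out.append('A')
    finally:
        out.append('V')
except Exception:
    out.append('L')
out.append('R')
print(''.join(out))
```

Execution trace: 'A' (inner except AttributeError) → 'V' (inner finally) → 'R' (after the try/except). Output: AVR

Answer: AVR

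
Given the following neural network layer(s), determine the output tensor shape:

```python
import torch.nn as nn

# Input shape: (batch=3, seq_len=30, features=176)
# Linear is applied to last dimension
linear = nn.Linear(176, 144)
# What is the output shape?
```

Input: (3, 30, 176) -> Output: (3, 30, 144)

Answer: (3, 30, 144)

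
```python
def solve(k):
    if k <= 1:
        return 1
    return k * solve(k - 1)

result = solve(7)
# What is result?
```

solve(7) = 7 * 6 * 5 * 4 * 3 * 2 * 1 = 5040

Answer: 5040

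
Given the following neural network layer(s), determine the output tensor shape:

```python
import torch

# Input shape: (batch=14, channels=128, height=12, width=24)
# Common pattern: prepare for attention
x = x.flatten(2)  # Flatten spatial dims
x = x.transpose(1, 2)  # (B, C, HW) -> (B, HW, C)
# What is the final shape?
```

Input: (14, 128, 12, 24) -> after flatten(2): (14, 128, 288) -> Output: (14, 288, 128)

Answer: (14, 288, 128)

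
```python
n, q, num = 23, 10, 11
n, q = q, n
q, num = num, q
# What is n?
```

Trace:
`n, q, num = 23, 10, 11` → n = 23; q = 10; num = 11
`n, q = q, n` → n = 10; q = 23
`q, num = num, q` → q = 11; num = 23
So n = 10

Answer: 10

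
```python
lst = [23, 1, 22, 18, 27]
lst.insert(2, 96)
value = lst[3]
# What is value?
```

Trace:
`lst = [23, 1, 22, 18, 27]` → lst = [23, 1, 22, 18, 27]
`lst.insert(2, 96)` → lst = [23, 1, 96, 22, 18, 27]
`value = lst[3]` → value = 22
So value = 22

Answer: 22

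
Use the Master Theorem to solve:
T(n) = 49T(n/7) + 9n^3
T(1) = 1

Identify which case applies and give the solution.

a=49, b=7, f(n)=9n^3. log_7(49) = 2. Since c=3 > 2 and the regularity condition holds (49(n/7)^3 = (49/7^3)n^3 with 49/7^3 < 1), Case 3 applies: T(n) = Θ(f(n)) = O(n^3).

Answer: O(n^3) - Case 3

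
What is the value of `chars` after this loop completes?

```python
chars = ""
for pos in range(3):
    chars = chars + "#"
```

Repeat '#' 3 times
`chars` takes the values: "" → "#" → "##" → "###"

Answer: "###"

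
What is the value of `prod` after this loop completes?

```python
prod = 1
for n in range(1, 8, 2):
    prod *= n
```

Product of 1, 3, 5, ... up to 7
`prod` takes the values: 1 → 3 → 15 → 105

Answer: 105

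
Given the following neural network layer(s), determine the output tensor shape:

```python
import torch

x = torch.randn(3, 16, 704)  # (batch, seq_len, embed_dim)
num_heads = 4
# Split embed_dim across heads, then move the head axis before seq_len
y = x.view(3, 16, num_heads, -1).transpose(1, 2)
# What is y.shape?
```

Input: (3, 16, 704) -> head_dim = 704 // 4 = 176; after view: (3, 16, 4, 176) -> after transpose(1, 2): (3, 4, 16, 176) -> Output: (3, 4, 16, 176)

Answer: (3, 4, 16, 176)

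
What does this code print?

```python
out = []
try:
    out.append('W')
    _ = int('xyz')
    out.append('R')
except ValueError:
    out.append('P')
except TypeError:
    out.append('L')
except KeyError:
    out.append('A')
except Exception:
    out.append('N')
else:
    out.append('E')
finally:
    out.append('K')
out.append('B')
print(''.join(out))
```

Execution trace: 'W' (try body) → 'P' (except ValueError) → 'K' (finally) → 'B' (after the try/except). Output: WPKB

Answer: WPKB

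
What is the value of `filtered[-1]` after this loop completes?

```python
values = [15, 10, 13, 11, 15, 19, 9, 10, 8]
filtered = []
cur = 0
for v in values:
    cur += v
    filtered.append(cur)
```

Cumulative sum ends at 110
`filtered` takes the values: [] → [15] → [15, 25] → [15, 25, 38] → [15, 25, 38, 49] → [15, 25, 38, 49, 64] → [15, 25, 38, 49, 64, 83] → [15, 25, 38, 49, 64, 83, 92] → [15, 25, 38, 49, 64, 83, 92, 102] → [15, 25, 38, 49, 64, 83, 92, 102, 110]
So `filtered[-1]` = 110

Answer: 110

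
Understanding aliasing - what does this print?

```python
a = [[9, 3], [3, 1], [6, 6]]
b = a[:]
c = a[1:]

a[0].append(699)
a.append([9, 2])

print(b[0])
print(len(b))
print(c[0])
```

Key concept: slice with nested mutation.
Step by step:
`a = [[9, 3], [3, 1], [6, 6]]` → a = [[9, 3], [3, 1], [6, 6]]
`b = a[:]` → b = [[9, 3], [3, 1], [6, 6]]
`c = a[1:]` → c = [[3, 1], [6, 6]]
`a[0].append(699)` → a = [[9, 3, 699], [3, 1], [6, 6]]; b = [[9, 3, 699], [3, 1], [6, 6]]
`a.append([9, 2])` → a = [[9, 3, 699], [3, 1], [6, 6], [9, 2]]
`print(b[0])` → prints [9, 3, 699]
`print(len(b))` → prints 3
`print(c[0])` → prints [3, 1]

Answer:
[9, 3, 699]
3
[3, 1]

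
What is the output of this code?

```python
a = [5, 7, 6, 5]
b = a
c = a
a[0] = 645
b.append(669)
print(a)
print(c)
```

Key concept: multiple aliases.
Step by step:
`a = [5, 7, 6, 5]` → a = [5, 7, 6, 5]
`b = a` → b = [5, 7, 6, 5] (same object as a)
`c = a` → c = [5, 7, 6, 5] (same object as a, b)
`a[0] = 645` → a = [645, 7, 6, 5] (same object as b, c); b = [645, 7, 6, 5] (same object as a, c); c = [645, 7, 6, 5] (same object as a, b)
`b.append(669)` → a = [645, 7, 6, 5, 669] (same object as b, c); b = [645, 7, 6, 5, 669] (same object as a, c); c = [645, 7, 6, 5, 669] (same object as a, b)
`print(a)` → prints [645, 7, 6, 5, 669]
`print(c)` → prints [645, 7, 6, 5, 669]

Answer:
[645, 7, 6, 5, 669]
[645, 7, 6, 5, 669]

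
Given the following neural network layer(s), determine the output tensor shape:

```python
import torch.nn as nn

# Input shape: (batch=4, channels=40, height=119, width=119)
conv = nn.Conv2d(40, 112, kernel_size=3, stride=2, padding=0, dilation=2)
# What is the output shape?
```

Input: (4, 40, 119, 119) -> Output: (4, 112, 58, 58)

Answer: (4, 112, 58, 58)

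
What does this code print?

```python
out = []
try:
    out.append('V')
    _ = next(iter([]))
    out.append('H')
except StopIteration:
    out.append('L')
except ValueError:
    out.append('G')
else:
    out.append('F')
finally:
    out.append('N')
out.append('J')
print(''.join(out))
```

Execution trace: 'V' (try body) → 'L' (except StopIteration) → 'N' (finally) → 'J' (after the try/except). Output: VLNJ

Answer: VLNJ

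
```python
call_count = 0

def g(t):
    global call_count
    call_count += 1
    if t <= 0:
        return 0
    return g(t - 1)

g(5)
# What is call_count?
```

Linear recursion stepping by 1: 6 calls from t=5 down to ≤0.

Answer: 6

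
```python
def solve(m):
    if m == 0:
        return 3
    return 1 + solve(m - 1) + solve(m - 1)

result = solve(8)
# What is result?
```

solve(m) = 1 + 2·solve(m-1), solve(0)=3. Closed form: (3+1)·2^8 - 1 = 1023.

Answer: 1023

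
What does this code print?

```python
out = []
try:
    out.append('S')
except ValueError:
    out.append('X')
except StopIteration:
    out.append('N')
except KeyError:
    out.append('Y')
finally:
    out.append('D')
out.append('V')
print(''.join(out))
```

Execution trace: 'S' (try body, no exception) → 'D' (finally) → 'V' (after the try/except). Output: SDV

Answer: SDV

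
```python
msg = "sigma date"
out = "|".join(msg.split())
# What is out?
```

Trace:
`msg = "sigma date"` → msg = 'sigma date'
`out = "|".join(msg.split())` → out = 'sigma|date'
So out = 'sigma|date'

Answer: 'sigma|date'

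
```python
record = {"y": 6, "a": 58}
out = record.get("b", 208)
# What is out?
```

Trace:
`record = {"y": 6, "a": 58}` → record = {'y': 6, 'a': 58}
`out = record.get("b", 208)` → out = 208
So out = 208

Answer: 208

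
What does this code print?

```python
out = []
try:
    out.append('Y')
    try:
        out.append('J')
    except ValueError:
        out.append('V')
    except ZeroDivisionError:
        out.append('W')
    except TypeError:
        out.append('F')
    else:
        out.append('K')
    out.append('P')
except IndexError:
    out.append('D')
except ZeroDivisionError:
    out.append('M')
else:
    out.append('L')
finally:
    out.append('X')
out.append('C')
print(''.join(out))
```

Execution trace: 'Y' (try body) → 'J' (inner try body, no exception) → 'K' (inner else) → 'P' (try body, no exception) → 'L' (else) → 'X' (finally) → 'C' (after the try/except). Output: YJKPLXC

Answer: YJKPLXC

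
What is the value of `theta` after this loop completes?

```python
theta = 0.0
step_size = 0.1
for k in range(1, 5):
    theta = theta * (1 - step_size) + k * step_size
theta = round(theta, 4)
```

Moving average with lr=0.1
`theta` takes the values: 0.0 → 0.1 → 0.29 → 0.561 → 0.9049

Answer: 0.9049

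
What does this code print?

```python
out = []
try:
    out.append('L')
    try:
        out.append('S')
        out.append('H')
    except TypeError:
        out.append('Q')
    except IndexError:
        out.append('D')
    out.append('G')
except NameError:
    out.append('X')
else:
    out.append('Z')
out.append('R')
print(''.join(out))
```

Execution trace: 'L' (try body) → 'S' (inner try body) → 'H' (inner try body, no exception) → 'G' (try body, no exception) → 'Z' (else) → 'R' (after the try/except). Output: LSHGZR

Answer: LSHGZR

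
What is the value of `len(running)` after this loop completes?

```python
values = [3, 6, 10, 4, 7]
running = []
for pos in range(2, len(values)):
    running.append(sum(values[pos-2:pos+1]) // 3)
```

Number of 3-element averages
`running` takes the values: [] → [6] → [6, 6] → [6, 6, 7]
So `len(running)` = 3

Answer: 3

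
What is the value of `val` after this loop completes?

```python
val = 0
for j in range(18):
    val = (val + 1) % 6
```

Increment mod 6, 18 times = 0
`val` takes the values: 0 → 1 → 2 → 3 → 4 → 5 → 0 → 1 → 2 → 3 → 4 → 5 → 0 → 1 → 2 → 3 → 4 → 5 → 0

Answer: 0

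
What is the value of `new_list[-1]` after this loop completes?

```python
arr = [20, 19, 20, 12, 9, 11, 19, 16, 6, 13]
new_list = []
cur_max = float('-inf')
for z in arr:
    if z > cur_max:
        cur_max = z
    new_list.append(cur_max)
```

Running max ends at 20
`new_list` takes the values: [] → [20] → [20, 20] → [20, 20, 20] → [20, 20, 20, 20] → [20, 20, 20, 20, 20] → [20, 20, 20, 20, 20, 20] → [20, 20, 20, 20, 20, 20, 20] → [20, 20, 20, 20, 20, 20, 20, 20] → [20, 20, 20, 20, 20, 20, 20, 20, 20] → [20, 20, 20, 20, 20, 20, 20, 20, 20, 20]
So `new_list[-1]` = 20

Answer: 20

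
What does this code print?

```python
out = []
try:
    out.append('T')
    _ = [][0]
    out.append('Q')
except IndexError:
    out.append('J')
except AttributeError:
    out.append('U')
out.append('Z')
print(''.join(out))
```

Execution trace: 'T' (try body) → 'J' (except IndexError) → 'Z' (after the try/except). Output: TJZ

Answer: TJZ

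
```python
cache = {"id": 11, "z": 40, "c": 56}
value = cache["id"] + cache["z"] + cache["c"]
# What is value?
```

Trace:
`cache = {"id": 11, "z": 40, "c": 56}` → cache = {'id': 11, 'z': 40, 'c': 56}
`value = cache["id"] + cache["z"] + cache["c"]` → value = 107
So value = 107

Answer: 107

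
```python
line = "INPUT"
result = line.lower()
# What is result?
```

Trace:
`line = "INPUT"` → line = 'INPUT'
`result = line.lower()` → result = 'input'
So result = 'input'

Answer: 'input'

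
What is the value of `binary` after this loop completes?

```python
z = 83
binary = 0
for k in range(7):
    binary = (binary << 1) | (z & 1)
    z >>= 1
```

Reverse lowest 7 bits of 83
`binary` takes the values: 0 → 1 → 3 → 6 → 12 → 25 → 50 → 101

Answer: 101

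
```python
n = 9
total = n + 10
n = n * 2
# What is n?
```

Trace:
`n = 9` → n = 9
`total = n + 10` → total = 19
`n = n * 2` → n = 18
So n = 18

Answer: 18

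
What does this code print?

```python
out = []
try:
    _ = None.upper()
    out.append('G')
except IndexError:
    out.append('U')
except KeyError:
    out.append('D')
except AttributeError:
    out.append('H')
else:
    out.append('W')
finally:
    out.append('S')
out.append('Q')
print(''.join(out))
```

Execution trace: 'H' (except AttributeError) → 'S' (finally) → 'Q' (after the try/except). Output: HSQ

Answer: HSQ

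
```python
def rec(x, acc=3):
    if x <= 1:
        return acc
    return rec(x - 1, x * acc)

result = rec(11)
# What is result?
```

Accumulator trace (n, acc): (11, 3) -> (10, 33) -> (9, 330) -> (8, 2970) -> (7, 23760) -> (6, 166320) -> (5, 997920) -> (4, 4989600) -> (3, 19958400) -> (2, 59875200) -> (1, 119750400) -> return 119750400

Answer: 119750400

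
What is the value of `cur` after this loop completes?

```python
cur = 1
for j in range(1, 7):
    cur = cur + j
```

Start at 1, add 1 through 6
`cur` takes the values: 1 → 2 → 4 → 7 → 11 → 16 → 22

Answer: 22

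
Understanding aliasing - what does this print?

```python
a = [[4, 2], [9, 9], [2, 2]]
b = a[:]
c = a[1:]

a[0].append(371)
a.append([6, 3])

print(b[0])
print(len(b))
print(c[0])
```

Key concept: slice with nested mutation.
Step by step:
`a = [[4, 2], [9, 9], [2, 2]]` → a = [[4, 2], [9, 9], [2, 2]]
`b = a[:]` → b = [[4, 2], [9, 9], [2, 2]]
`c = a[1:]` → c = [[9, 9], [2, 2]]
`a[0].append(371)` → a = [[4, 2, 371], [9, 9], [2, 2]]; b = [[4, 2, 371], [9, 9], [2, 2]]
`a.append([6, 3])` → a = [[4, 2, 371], [9, 9], [2, 2], [6, 3]]
`print(b[0])` → prints [4, 2, 371]
`print(len(b))` → prints 3
`print(c[0])` → prints [9, 9]

Answer:
[4, 2, 371]
3
[9, 9]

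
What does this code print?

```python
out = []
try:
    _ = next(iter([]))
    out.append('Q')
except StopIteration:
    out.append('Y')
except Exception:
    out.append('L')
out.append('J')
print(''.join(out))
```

Execution trace: 'Y' (except StopIteration) → 'J' (after the try/except). Output: YJ

Answer: YJ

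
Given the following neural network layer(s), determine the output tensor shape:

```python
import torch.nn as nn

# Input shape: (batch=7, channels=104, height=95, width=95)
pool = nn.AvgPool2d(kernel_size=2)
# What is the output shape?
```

Input: (7, 104, 95, 95) -> Output: (7, 104, 47, 47)

Answer: (7, 104, 47, 47)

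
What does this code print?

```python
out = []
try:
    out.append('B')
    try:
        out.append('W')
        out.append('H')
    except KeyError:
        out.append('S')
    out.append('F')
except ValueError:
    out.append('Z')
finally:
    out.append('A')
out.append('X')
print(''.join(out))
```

Execution trace: 'B' (try body) → 'W' (inner try body) → 'H' (inner try body, no exception) → 'F' (try body, no exception) → 'A' (finally) → 'X' (after the try/except). Output: BWHFAX

Answer: BWHFAX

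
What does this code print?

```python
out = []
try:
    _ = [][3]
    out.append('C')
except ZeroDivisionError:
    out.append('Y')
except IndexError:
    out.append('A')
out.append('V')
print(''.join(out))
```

Execution trace: 'A' (except IndexError) → 'V' (after the try/except). Output: AV

Answer: AV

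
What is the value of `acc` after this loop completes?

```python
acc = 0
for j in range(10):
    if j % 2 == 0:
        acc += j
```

Sum of even numbers 0 to 9
`acc` takes the values: 0 → 2 → 6 → 12 → 20

Answer: 20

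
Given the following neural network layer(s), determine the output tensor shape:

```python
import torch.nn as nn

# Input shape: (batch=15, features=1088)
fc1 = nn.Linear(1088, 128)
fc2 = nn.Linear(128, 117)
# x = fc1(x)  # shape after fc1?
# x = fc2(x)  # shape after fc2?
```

Input: (15, 1088) -> after fc1: (15, 128) -> Output: (15, 117)

Answer: (15, 117)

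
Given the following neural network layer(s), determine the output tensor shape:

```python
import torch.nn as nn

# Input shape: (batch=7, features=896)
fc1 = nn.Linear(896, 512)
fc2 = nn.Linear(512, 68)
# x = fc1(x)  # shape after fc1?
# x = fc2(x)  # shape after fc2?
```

Input: (7, 896) -> after fc1: (7, 512) -> Output: (7, 68)

Answer: (7, 68)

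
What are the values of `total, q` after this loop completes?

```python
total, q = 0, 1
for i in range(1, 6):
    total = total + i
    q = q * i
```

Sum and factorial of 1 to 5
`total, q` takes the values: (0, 1) → (1, 1) → (3, 1) → (3, 2) → (6, 2) → (6, 6) → (10, 6) → (10, 24) → (15, 24) → (15, 120)

Answer: 15, 120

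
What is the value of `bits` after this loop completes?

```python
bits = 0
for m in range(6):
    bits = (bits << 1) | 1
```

Build 6 consecutive 1-bits: 0b111111
`bits` takes the values: 0 → 1 → 3 → 7 → 15 → 31 → 63

Answer: 63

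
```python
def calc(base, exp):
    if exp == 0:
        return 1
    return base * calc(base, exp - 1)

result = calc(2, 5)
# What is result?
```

calc(2, 5) = 2 * 2 * 2 * 2 * 2 = 32

Answer: 32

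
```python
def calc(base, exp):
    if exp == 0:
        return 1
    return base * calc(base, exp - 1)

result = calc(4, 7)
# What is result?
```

calc(4, 7) = 4 * 4 * 4 * 4 * 4 * 4 * 4 = 16384

Answer: 16384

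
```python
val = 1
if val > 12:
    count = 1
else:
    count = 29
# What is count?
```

Trace:
`val = 1` → val = 1
`if val > 12: ...` → val > 12 is False, take else branch → count = 29
So count = 29

Answer: 29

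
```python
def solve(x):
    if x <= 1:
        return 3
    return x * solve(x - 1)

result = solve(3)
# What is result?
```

solve(3) = 3 * 2 * 3 = 18

Answer: 18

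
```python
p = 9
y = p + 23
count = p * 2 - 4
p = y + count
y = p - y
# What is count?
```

Trace:
`p = 9` → p = 9
`y = p + 23` → y = 32
`count = p * 2 - 4` → count = 14
`p = y + count` → p = 46
`y = p - y` → y = 14
So count = 14

Answer: 14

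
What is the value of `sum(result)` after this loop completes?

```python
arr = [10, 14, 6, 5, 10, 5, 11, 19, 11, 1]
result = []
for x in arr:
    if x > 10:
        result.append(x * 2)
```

Sum of doubled values > 10
`result` takes the values: [] → [28] → [28, 22] → [28, 22, 38] → [28, 22, 38, 22]
So `sum(result)` = 110

Answer: 110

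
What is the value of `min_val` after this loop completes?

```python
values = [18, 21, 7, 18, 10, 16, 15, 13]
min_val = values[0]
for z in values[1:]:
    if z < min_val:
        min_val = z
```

Minimum of [18, 21, 7, 18, 10, 16, 15, 13]
`min_val` takes the values: 18 → 7

Answer: 7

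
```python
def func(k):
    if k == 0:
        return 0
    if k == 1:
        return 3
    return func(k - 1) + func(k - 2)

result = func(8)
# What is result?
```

Build up from base cases: func(0)=0, func(1)=3, func(2)=3, func(3)=6, func(4)=9, func(5)=15, func(6)=24, ..., func(8)=63

Answer: 63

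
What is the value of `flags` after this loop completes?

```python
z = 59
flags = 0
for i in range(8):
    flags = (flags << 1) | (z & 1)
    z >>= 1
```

Reverse lowest 8 bits of 59
`flags` takes the values: 0 → 1 → 3 → 6 → 13 → 27 → 55 → 110 → 220

Answer: 220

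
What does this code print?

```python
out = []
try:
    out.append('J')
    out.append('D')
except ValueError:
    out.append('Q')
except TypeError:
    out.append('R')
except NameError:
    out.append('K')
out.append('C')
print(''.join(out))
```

Execution trace: 'J' (try body) → 'D' (try body, no exception) → 'C' (after the try/except). Output: JDC

Answer: JDC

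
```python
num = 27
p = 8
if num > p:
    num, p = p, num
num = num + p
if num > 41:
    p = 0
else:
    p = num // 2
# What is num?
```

Trace:
`num = 27` → num = 27
`p = 8` → p = 8
`if num > p: ...` → num > p is True → num = 8; p = 27
`num = num + p` → num = 35
`if num > 41: ...` → num > 41 is False, take else branch → p = 17
So num = 35

Answer: 35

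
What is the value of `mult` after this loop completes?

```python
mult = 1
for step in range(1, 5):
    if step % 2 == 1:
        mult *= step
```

Product of odd numbers 1 to 4
`mult` takes the values: 1 → 3

Answer: 3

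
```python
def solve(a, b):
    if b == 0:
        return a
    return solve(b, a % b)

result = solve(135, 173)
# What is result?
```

solve(135, 173) -> solve(173, 135) -> solve(135, 38) -> solve(38, 21) -> solve(21, 17) -> solve(17, 4) -> solve(4, 1) -> solve(1, 0) -> 1

Answer: 1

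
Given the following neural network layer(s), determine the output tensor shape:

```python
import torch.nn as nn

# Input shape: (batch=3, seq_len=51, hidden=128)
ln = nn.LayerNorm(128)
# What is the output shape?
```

Input: (3, 51, 128) -> Output: (3, 51, 128)

Answer: (3, 51, 128)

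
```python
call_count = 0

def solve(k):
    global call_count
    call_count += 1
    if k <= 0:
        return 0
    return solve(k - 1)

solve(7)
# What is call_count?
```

Linear recursion stepping by 1: 8 calls from k=7 down to ≤0.

Answer: 8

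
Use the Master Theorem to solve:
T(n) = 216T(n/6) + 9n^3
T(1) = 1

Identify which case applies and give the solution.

a=216, b=6, f(n)=9n^3. log_6(216) = 3. Since c=3 = 3, Case 2 applies: T(n) = Θ(n^log_b(a) · log n) = O(n^3 log n).

Answer: O(n^3 log n) - Case 2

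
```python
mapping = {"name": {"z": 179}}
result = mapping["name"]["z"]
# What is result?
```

Trace:
`mapping = {"name": {"z": 179}}` → mapping = {'name': {'z': 179}}
`result = mapping["name"]["z"]` → result = 179
So result = 179

Answer: 179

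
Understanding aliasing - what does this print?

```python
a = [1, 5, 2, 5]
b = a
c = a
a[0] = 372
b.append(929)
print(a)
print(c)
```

Key concept: multiple aliases.
Step by step:
`a = [1, 5, 2, 5]` → a = [1, 5, 2, 5]
`b = a` → b = [1, 5, 2, 5] (same object as a)
`c = a` → c = [1, 5, 2, 5] (same object as a, b)
`a[0] = 372` → a = [372, 5, 2, 5] (same object as b, c); b = [372, 5, 2, 5] (same object as a, c); c = [372, 5, 2, 5] (same object as a, b)
`b.append(929)` → a = [372, 5, 2, 5, 929] (same object as b, c); b = [372, 5, 2, 5, 929] (same object as a, c); c = [372, 5, 2, 5, 929] (same object as a, b)
`print(a)` → prints [372, 5, 2, 5, 929]
`print(c)` → prints [372, 5, 2, 5, 929]

Answer:
[372, 5, 2, 5, 929]
[372, 5, 2, 5, 929]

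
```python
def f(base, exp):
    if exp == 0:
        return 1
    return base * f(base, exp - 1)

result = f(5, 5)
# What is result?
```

f(5, 5) = 5 * 5 * 5 * 5 * 5 = 3125

Answer: 3125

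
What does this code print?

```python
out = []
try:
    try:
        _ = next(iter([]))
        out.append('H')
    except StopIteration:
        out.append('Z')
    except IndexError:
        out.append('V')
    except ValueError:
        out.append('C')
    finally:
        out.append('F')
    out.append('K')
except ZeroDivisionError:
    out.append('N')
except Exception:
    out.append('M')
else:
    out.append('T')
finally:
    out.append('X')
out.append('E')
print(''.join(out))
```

Execution trace: 'Z' (inner except StopIteration) → 'F' (inner finally) → 'K' (try body, no exception) → 'T' (else) → 'X' (finally) → 'E' (after the try/except). Output: ZFKTXE

Answer: ZFKTXE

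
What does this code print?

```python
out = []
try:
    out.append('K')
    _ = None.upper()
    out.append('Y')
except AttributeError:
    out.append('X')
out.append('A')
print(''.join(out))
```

Execution trace: 'K' (try body) → 'X' (except AttributeError) → 'A' (after the try/except). Output: KXA

Answer: KXA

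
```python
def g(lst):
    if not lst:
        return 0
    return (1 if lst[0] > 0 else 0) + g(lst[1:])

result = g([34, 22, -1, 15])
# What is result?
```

Count of positive elements in [34, 22, -1, 15] = 3

Answer: 3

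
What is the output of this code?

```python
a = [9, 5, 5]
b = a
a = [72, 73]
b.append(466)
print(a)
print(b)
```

Key concept: rebinding vs mutation: a is rebound to a new list, b still points at the original.
Step by step:
`a = [9, 5, 5]` → a = [9, 5, 5]
`b = a` → b = [9, 5, 5] (same object as a)
`a = [72, 73]` → a = [72, 73]
`b.append(466)` → b = [9, 5, 5, 466]
`print(a)` → prints [72, 73]
`print(b)` → prints [9, 5, 5, 466]

Answer:
[72, 73]
[9, 5, 5, 466]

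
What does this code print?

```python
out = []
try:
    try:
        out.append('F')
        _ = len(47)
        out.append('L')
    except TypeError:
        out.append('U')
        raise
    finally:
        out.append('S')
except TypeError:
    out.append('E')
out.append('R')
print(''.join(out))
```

Execution trace: 'F' (inner try body) → 'U' (inner except TypeError) → 'S' (inner finally) → 'E' (outer except TypeError) → 'R' (after the try/except). Output: FUSER

Answer: FUSER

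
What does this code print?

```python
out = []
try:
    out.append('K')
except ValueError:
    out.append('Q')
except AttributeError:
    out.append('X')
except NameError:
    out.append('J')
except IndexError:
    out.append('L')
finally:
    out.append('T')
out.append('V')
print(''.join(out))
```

Execution trace: 'K' (try body, no exception) → 'T' (finally) → 'V' (after the try/except). Output: KTV

Answer: KTV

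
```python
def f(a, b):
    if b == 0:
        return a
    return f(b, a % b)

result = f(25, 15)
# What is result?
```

f(25, 15) -> f(15, 10) -> f(10, 5) -> f(5, 0) -> 5

Answer: 5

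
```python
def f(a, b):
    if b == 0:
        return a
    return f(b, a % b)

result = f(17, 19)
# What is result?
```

f(17, 19) -> f(19, 17) -> f(17, 2) -> f(2, 1) -> f(1, 0) -> 1

Answer: 1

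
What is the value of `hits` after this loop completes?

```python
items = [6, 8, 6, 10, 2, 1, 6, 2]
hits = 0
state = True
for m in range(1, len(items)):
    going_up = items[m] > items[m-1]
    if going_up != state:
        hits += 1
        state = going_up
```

Count direction changes in [6, 8, 6, 10, 2, 1, 6, 2]
`hits` takes the values: 0 → 1 → 2 → 3 → 4 → 5

Answer: 5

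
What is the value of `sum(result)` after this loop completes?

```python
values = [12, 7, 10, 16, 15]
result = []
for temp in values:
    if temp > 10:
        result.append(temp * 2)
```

Sum of doubled values > 10
`result` takes the values: [] → [24] → [24, 32] → [24, 32, 30]
So `sum(result)` = 86

Answer: 86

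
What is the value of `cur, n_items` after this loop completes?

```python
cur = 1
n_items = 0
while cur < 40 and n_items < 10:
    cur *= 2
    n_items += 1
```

Double until >= 40 or 10 iterations
`cur, n_items` takes the values: (1, 0) → (2, 0) → (2, 1) → (4, 1) → (4, 2) → (8, 2) → (8, 3) → (16, 3) → (16, 4) → (32, 4) → (32, 5) → (64, 5) → (64, 6)

Answer: 64, 6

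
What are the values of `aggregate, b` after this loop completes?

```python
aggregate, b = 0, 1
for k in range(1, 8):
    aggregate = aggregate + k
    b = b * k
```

Sum and factorial of 1 to 7
`aggregate, b` takes the values: (0, 1) → (1, 1) → (3, 1) → (3, 2) → (6, 2) → (6, 6) → (10, 6) → (10, 24) → (15, 24) → (15, 120) → (21, 120) → (21, 720) → (28, 720) → (28, 5040)

Answer: 28, 5040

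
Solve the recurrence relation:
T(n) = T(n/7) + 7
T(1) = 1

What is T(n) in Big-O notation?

Each step divides n by 7 and adds 7. After log_7(n) steps we reach T(1)=1. So T(n) = 7·log_7(n) + 1 = O(log n).

Answer: O(log n)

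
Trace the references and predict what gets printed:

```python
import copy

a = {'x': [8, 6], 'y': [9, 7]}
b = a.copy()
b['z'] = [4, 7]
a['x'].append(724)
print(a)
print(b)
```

Key concept: shallow copy of dict with mutable values.
Step by step:
`a = {'x': [8, 6], 'y': [9, 7]}` → a = {'x': [8, 6], 'y': [9, 7]}
`b = a.copy()` → b = {'x': [8, 6], 'y': [9, 7]}
`b['z'] = [4, 7]` → b = {'x': [8, 6], 'y': [9, 7], 'z': [4, 7]}
`a['x'].append(724)` → a = {'x': [8, 6, 724], 'y': [9, 7]}; b = {'x': [8, 6, 724], 'y': [9, 7], 'z': [4, 7]}
`print(a)` → prints {'x': [8, 6, 724], 'y': [9, 7]}
`print(b)` → prints {'x': [8, 6, 724], 'y': [9, 7], 'z': [4, 7]}

Answer:
{'x': [8, 6, 724], 'y': [9, 7]}
{'x': [8, 6, 724], 'y': [9, 7], 'z': [4, 7]}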